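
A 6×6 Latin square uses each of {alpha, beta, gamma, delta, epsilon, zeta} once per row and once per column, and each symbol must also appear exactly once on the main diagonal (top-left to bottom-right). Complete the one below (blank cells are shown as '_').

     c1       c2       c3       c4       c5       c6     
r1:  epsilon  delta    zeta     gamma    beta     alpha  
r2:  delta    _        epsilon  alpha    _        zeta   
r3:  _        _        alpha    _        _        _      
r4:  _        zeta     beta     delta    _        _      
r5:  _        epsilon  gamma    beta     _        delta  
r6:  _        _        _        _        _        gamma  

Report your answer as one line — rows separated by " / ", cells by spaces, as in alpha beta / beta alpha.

(r2,c2): row 2 has {alpha,delta,epsilon,zeta}; column 2 has {delta,epsilon,zeta}; the diagonal has {alpha,gamma,delta,epsilon}, so it must be beta.
(r2,c5): row 2 has {alpha,beta,delta,epsilon,zeta}; column 5 has {beta}, so it must be gamma.
(r3,c2): row 3 has {alpha}; column 2 has {beta,delta,epsilon,zeta}, so it must be gamma.
(r4,c6): row 4 has {beta,delta,zeta}; column 6 has {alpha,gamma,delta,zeta}, so it must be epsilon.
(r5,c5): row 5 has {beta,gamma,delta,epsilon}; column 5 has {beta,gamma}; the diagonal has {alpha,beta,gamma,delta,epsilon}, so it must be zeta.
(r6,c2): row 6 has {gamma}; column 2 has {beta,gamma,delta,epsilon,zeta}, so it must be alpha.
(r6,c3): row 6 has {alpha,gamma}; column 3 has {alpha,beta,gamma,epsilon,zeta}, so it must be delta.
(r6,c5): row 6 has {alpha,gamma,delta}; column 5 has {beta,gamma,zeta}, so it must be epsilon.
(r3,c5): row 3 has {alpha,gamma}; column 5 has {beta,gamma,epsilon,zeta}, so it must be delta.
(r3,c6): row 3 has {alpha,gamma,delta}; column 6 has {alpha,gamma,delta,epsilon,zeta}, so it must be beta.
(r4,c5): row 4 has {beta,delta,epsilon,zeta}; column 5 has {beta,gamma,delta,epsilon,zeta}, so it must be alpha.
(r5,c1): row 5 has {beta,gamma,delta,epsilon,zeta}; column 1 has {delta,epsilon}, so it must be alpha.
(r6,c4): row 6 has {alpha,gamma,delta,epsilon}; column 4 has {alpha,beta,gamma,delta}, so it must be zeta.
(r3,c1): row 3 has {alpha,beta,gamma,delta}; column 1 has {alpha,delta,epsilon}, so it must be zeta.
(r3,c4): row 3 has {alpha,beta,gamma,delta,zeta}; column 4 has {alpha,beta,gamma,delta,zeta}, so it must be epsilon.
(r4,c1): row 4 has {alpha,beta,delta,epsilon,zeta}; column 1 has {alpha,delta,epsilon,zeta}, so it must be gamma.
(r6,c1): row 6 has {alpha,gamma,delta,epsilon,zeta}; column 1 has {alpha,gamma,delta,epsilon,zeta}, so it must be beta.

epsilon delta zeta gamma beta alpha / delta beta epsilon alpha gamma zeta / zeta gamma alpha epsilon delta beta / gamma zeta beta delta alpha epsilon / alpha epsilon gamma beta zeta delta / beta alpha delta zeta epsilon gamma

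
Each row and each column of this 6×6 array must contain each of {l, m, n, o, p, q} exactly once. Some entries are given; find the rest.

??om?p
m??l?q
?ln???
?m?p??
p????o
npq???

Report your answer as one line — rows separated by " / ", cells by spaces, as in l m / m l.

l n o m q p / m o p l n q / o l n q p m / q m l p o n / p q m n l o / n p q o m l

(r2,c3): row 2 has {l,m,q}; column 3 has {n,o,q}, so it must be p.
(r3,c6): row 3 has {l,n}; column 6 has {o,p,q}, so it must be m.
(r4,c3): row 4 has {m,p}; column 3 has {n,o,p,q}, so it must be l.
(r4,c6): row 4 has {l,m,p}; column 6 has {m,o,p,q}, so it must be n.
(r5,c3): row 5 has {o,p}; column 3 has {l,n,o,p,q}, so it must be m.
(r6,c4): row 6 has {n,p,q}; column 4 has {l,m,p}, so it must be o.
(r6,c6): row 6 has {n,o,p,q}; column 6 has {m,n,o,p,q}, so it must be l.
(r3,c4): row 3 has {l,m,n}; column 4 has {l,m,o,p}, so it must be q.
(r5,c4): row 5 has {m,o,p}; column 4 has {l,m,o,p,q}, so it must be n.
(r6,c5): row 6 has {l,n,o,p,q}; column 5 is empty so far, so it must be m.
(r3,c1): row 3 has {l,m,n,q}; column 1 has {m,n,p}, so it must be o.
(r3,c5): row 3 has {l,m,n,o,q}; column 5 has {m}, so it must be p.
(r4,c1): row 4 has {l,m,n,p}; column 1 has {m,n,o,p}, so it must be q.
(r4,c5): row 4 has {l,m,n,p,q}; column 5 has {m,p}, so it must be o.
(r5,c2): row 5 has {m,n,o,p}; column 2 has {l,m,p}, so it must be q.
(r5,c5): row 5 has {m,n,o,p,q}; column 5 has {m,o,p}, so it must be l.
(r1,c1): row 1 has {m,o,p}; column 1 has {m,n,o,p,q}, so it must be l.
(r1,c2): row 1 has {l,m,o,p}; column 2 has {l,m,p,q}, so it must be n.
(r1,c5): row 1 has {l,m,n,o,p}; column 5 has {l,m,o,p}, so it must be q.
(r2,c2): row 2 has {l,m,p,q}; column 2 has {l,m,n,p,q}, so it must be o.
(r2,c5): row 2 has {l,m,o,p,q}; column 5 has {l,m,o,p,q}, so it must be n.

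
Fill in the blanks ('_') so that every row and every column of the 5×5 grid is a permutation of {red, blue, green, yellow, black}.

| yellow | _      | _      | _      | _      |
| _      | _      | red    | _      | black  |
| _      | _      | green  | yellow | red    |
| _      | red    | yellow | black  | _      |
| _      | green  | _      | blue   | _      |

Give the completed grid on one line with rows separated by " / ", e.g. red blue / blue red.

yellow black blue red green / blue yellow red green black / black blue green yellow red / green red yellow black blue / red green black blue yellow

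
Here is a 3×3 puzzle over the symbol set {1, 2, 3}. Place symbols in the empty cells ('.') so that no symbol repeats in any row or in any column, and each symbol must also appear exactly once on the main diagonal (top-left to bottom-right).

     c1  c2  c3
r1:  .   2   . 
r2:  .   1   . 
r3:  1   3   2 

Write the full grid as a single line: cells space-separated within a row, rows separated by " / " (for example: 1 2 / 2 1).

(r1,c1): row 1 has {2}; column 1 has {1}; the diagonal has {1,2}, so it must be 3.
(r1,c3): row 1 has {2,3}; column 3 has {2}, so it must be 1.
(r2,c1): row 2 has {1}; column 1 has {1,3}, so it must be 2.
(r2,c3): row 2 has {1,2}; column 3 has {1,2}, so it must be 3.

3 2 1 / 2 1 3 / 1 3 2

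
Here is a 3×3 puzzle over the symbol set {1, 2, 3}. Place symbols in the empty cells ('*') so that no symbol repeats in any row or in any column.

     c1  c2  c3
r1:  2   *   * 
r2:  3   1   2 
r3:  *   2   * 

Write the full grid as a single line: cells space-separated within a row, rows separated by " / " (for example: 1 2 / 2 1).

2 3 1 / 3 1 2 / 1 2 3

(r1,c2) = 3
(r1,c3) = 1
(r3,c1) = 1
(r3,c3) = 3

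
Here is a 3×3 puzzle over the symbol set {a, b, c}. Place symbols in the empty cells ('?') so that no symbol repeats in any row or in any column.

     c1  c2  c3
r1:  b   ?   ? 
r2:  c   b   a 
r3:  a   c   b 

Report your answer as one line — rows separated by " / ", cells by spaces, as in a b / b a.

b a c / c b a / a c b

row 1 has {b}; column 2 has {b,c} — only a is left for (r1,c2).
row 1 has {a,b}; column 3 has {a,b} — only c is left for (r1,c3).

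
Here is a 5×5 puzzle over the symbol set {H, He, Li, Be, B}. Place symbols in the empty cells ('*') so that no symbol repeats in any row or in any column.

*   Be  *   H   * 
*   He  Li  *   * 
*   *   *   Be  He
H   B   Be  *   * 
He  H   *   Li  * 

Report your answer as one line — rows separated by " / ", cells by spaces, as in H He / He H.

(r2,c4) = B
(r3,c2) = Li
(r4,c4) = He
(r4,c5) = Li
(r5,c3) = B
(r5,c5) = Be
(r1,c3) = He
(r1,c5) = B
(r2,c1) = Be
(r2,c5) = H
(r3,c1) = B
(r3,c3) = H
(r1,c1) = Li

Li Be He H B / Be He Li B H / B Li H Be He / H B Be He Li / He H B Li Be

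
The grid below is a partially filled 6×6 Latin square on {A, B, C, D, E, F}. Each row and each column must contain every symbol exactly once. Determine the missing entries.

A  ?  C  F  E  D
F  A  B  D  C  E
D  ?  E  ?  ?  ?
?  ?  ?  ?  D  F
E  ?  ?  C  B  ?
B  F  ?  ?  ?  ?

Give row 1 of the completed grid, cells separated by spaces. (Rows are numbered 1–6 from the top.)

A B C F E D

Cell (r1,c2): row 1 has {A,C,D,E,F}; column 2 has {A,F} → B.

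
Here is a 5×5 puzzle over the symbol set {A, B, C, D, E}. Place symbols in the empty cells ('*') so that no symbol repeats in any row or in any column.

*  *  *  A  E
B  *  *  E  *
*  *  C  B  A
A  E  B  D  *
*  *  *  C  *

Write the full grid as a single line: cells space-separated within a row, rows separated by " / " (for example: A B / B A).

Cell (r1,c3): row 1 has {A,E}; column 3 has {B,C} → D.
Cell (r2,c3): row 2 has {B,E}; column 3 has {B,C,D} → A.
Cell (r3,c2): row 3 has {A,B,C}; column 2 has {E} → D.
Cell (r4,c5): row 4 has {A,B,D,E}; column 5 has {A,E} → C.
Cell (r5,c3): row 5 has {C}; column 3 has {A,B,C,D} → E.
Cell (r1,c1): row 1 has {A,D,E}; column 1 has {A,B} → C.
Cell (r1,c2): row 1 has {A,C,D,E}; column 2 has {D,E} → B.
Cell (r2,c2): row 2 has {A,B,E}; column 2 has {B,D,E} → C.
Cell (r2,c5): row 2 has {A,B,C,E}; column 5 has {A,C,E} → D.
Cell (r3,c1): row 3 has {A,B,C,D}; column 1 has {A,B,C} → E.
Cell (r5,c1): row 5 has {C,E}; column 1 has {A,B,C,E} → D.
Cell (r5,c2): row 5 has {C,D,E}; column 2 has {B,C,D,E} → A.
Cell (r5,c5): row 5 has {A,C,D,E}; column 5 has {A,C,D,E} → B.

C B D A E / B C A E D / E D C B A / A E B D C / D A E C B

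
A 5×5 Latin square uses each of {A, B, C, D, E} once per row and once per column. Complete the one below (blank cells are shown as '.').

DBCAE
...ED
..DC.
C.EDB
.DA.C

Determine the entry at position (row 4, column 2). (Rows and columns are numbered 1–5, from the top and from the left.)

A

At row 2, column 3: row 2 has {D,E}; column 3 has {A,C,D,E}; that leaves B.
At row 3, column 5: row 3 has {C,D}; column 5 has {B,C,D,E}; that leaves A.
At row 4, column 2: row 4 has {B,C,D,E}; column 2 has {B,D}; that leaves A.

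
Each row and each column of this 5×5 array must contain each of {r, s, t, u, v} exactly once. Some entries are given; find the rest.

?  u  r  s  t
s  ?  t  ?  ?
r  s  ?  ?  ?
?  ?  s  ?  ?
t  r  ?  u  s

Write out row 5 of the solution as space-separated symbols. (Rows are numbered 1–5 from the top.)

Cell (r1,c1): row 1 has {r,s,t,u}; column 1 has {r,s,t} → v.
Cell (r2,c2): row 2 has {s,t}; column 2 has {r,s,u} → v.
Cell (r2,c4): row 2 has {s,t,v}; column 4 has {s,u} → r.
Cell (r2,c5): row 2 has {r,s,t,v}; column 5 has {s,t} → u.
Cell (r3,c5): row 3 has {r,s}; column 5 has {s,t,u} → v.
Cell (r4,c1): row 4 has {s}; column 1 has {r,s,t,v} → u.
Cell (r4,c2): row 4 has {s,u}; column 2 has {r,s,u,v} → t.
Cell (r4,c4): row 4 has {s,t,u}; column 4 has {r,s,u} → v.
Cell (r4,c5): row 4 has {s,t,u,v}; column 5 has {s,t,u,v} → r.
Cell (r5,c3): row 5 has {r,s,t,u}; column 3 has {r,s,t} → v.

t r v u s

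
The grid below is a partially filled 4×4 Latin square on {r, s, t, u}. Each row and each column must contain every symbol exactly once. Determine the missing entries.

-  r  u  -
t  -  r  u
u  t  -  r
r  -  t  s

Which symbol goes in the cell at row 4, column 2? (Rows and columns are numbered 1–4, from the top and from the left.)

u

(r1,c1): row 1 has {r,u}; column 1 has {r,t,u}, so it must be s.
(r1,c4): row 1 has {r,s,u}; column 4 has {r,s,u}, so it must be t.
(r2,c2): row 2 has {r,t,u}; column 2 has {r,t}, so it must be s.
(r3,c3): row 3 has {r,t,u}; column 3 has {r,t,u}, so it must be s.
(r4,c2): row 4 has {r,s,t}; column 2 has {r,s,t}, so it must be u.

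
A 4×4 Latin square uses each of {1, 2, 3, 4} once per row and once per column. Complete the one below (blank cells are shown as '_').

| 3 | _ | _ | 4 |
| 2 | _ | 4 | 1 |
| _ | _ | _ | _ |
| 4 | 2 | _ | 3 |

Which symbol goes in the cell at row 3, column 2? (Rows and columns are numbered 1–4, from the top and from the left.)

row 1 has {3,4}; column 2 has {2} — only 1 is left for (r1,c2).
row 1 has {1,3,4}; column 3 has {4} — only 2 is left for (r1,c3).
row 2 has {1,2,4}; column 2 has {1,2} — only 3 is left for (r2,c2).
row 3 is empty so far; column 1 has {2,3,4} — only 1 is left for (r3,c1).
row 3 has {1}; column 2 has {1,2,3} — only 4 is left for (r3,c2).

4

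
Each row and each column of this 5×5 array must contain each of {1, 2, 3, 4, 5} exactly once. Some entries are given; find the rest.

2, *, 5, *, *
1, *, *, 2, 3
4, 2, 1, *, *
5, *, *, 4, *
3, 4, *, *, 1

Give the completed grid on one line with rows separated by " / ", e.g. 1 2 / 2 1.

2 3 5 1 4 / 1 5 4 2 3 / 4 2 1 3 5 / 5 1 3 4 2 / 3 4 2 5 1

(r1,c5) = 4
(r2,c2) = 5
(r2,c3) = 4
(r3,c5) = 5
(r4,c5) = 2
(r5,c3) = 2
(r5,c4) = 5
(r3,c4) = 3
(r4,c3) = 3
(r1,c4) = 1
(r4,c2) = 1
(r1,c2) = 3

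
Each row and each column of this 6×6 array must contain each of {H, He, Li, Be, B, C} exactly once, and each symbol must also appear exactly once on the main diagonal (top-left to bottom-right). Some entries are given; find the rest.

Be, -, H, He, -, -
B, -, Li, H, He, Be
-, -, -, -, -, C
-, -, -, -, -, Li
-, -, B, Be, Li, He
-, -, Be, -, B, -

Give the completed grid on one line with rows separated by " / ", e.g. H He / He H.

(r1,c5) = C
(r1,c6) = B
(r2,c2) = C
(r3,c3) = He
(r4,c3) = C
(r4,c4) = B
(r5,c2) = H
(r6,c6) = H
(r1,c2) = Li
(r3,c4) = Li
(r5,c1) = C
(r6,c2) = He
(r6,c4) = C
(r3,c1) = H
(r3,c5) = Be
(r4,c1) = He
(r4,c2) = Be
(r4,c5) = H
(r6,c1) = Li
(r3,c2) = B

Be Li H He C B / B C Li H He Be / H B He Li Be C / He Be C B H Li / C H B Be Li He / Li He Be C B H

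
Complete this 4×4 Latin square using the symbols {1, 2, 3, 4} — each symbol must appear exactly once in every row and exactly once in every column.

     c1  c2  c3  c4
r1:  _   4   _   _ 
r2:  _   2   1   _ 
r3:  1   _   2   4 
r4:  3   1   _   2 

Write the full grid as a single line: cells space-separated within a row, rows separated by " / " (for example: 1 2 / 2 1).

2 4 3 1 / 4 2 1 3 / 1 3 2 4 / 3 1 4 2

Cell (r1,c1): row 1 has {4}; column 1 has {1,3} → 2.
Cell (r1,c3): row 1 has {2,4}; column 3 has {1,2} → 3.
Cell (r1,c4): row 1 has {2,3,4}; column 4 has {2,4} → 1.
Cell (r2,c1): row 2 has {1,2}; column 1 has {1,2,3} → 4.
Cell (r2,c4): row 2 has {1,2,4}; column 4 has {1,2,4} → 3.
Cell (r3,c2): row 3 has {1,2,4}; column 2 has {1,2,4} → 3.
Cell (r4,c3): row 4 has {1,2,3}; column 3 has {1,2,3} → 4.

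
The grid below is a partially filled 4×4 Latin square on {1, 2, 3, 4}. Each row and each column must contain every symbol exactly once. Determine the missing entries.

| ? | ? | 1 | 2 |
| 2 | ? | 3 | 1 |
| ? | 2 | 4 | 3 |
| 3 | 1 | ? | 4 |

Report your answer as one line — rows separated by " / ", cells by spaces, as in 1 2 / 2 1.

(r1,c1): row 1 has {1,2}; column 1 has {2,3}, so it must be 4.
(r1,c2): row 1 has {1,2,4}; column 2 has {1,2}, so it must be 3.
(r2,c2): row 2 has {1,2,3}; column 2 has {1,2,3}, so it must be 4.
(r3,c1): row 3 has {2,3,4}; column 1 has {2,3,4}, so it must be 1.
(r4,c3): row 4 has {1,3,4}; column 3 has {1,3,4}, so it must be 2.

4 3 1 2 / 2 4 3 1 / 1 2 4 3 / 3 1 2 4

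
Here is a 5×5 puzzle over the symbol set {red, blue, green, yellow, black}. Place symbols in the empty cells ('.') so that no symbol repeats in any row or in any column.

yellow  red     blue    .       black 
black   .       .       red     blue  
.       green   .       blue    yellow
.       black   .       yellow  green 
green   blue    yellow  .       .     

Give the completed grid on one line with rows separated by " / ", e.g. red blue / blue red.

yellow red blue green black / black yellow green red blue / red green black blue yellow / blue black red yellow green / green blue yellow black red

row 1 has {red,blue,yellow,black}; column 4 has {red,blue,yellow} — only green is left for (r1,c4).
row 2 has {red,blue,black}; column 2 has {red,blue,green,black} — only yellow is left for (r2,c2).
row 2 has {red,blue,yellow,black}; column 3 has {blue,yellow} — only green is left for (r2,c3).
row 3 has {blue,green,yellow}; column 1 has {green,yellow,black} — only red is left for (r3,c1).
row 3 has {red,blue,green,yellow}; column 3 has {blue,green,yellow} — only black is left for (r3,c3).
row 4 has {green,yellow,black}; column 1 has {red,green,yellow,black} — only blue is left for (r4,c1).
row 4 has {blue,green,yellow,black}; column 3 has {blue,green,yellow,black} — only red is left for (r4,c3).
row 5 has {blue,green,yellow}; column 4 has {red,blue,green,yellow} — only black is left for (r5,c4).
row 5 has {blue,green,yellow,black}; column 5 has {blue,green,yellow,black} — only red is left for (r5,c5).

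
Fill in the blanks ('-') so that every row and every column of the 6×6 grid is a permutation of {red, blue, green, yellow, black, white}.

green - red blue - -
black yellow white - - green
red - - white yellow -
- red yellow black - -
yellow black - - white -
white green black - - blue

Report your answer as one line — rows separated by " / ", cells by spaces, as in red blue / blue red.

green white red blue black yellow / black yellow white red blue green / red blue green white yellow black / blue red yellow black green white / yellow black blue green white red / white green black yellow red blue

(r1,c2) = white
(r1,c5) = black
(r1,c6) = yellow
(r2,c4) = red
(r2,c5) = blue
(r3,c2) = blue
(r3,c3) = green
(r3,c6) = black
(r4,c1) = blue
(r4,c5) = green
(r4,c6) = white
(r5,c3) = blue
(r5,c4) = green
(r5,c6) = red
(r6,c4) = yellow
(r6,c5) = red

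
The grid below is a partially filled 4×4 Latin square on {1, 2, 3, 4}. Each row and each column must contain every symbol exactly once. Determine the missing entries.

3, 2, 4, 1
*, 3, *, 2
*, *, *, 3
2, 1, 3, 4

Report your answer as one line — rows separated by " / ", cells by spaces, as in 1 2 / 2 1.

3 2 4 1 / 4 3 1 2 / 1 4 2 3 / 2 1 3 4

row 2 has {2,3}; column 3 has {3,4} — only 1 is left for (r2,c3).
row 3 has {3}; column 2 has {1,2,3} — only 4 is left for (r3,c2).
row 3 has {3,4}; column 3 has {1,3,4} — only 2 is left for (r3,c3).
row 2 has {1,2,3}; column 1 has {2,3} — only 4 is left for (r2,c1).
row 3 has {2,3,4}; column 1 has {2,3,4} — only 1 is left for (r3,c1).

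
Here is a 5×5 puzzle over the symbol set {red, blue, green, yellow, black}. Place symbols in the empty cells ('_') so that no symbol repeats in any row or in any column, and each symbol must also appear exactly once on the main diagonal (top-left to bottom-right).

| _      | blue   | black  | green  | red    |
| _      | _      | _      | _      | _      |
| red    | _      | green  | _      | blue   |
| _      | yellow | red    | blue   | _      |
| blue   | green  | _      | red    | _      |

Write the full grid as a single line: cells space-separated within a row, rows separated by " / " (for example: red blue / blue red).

yellow blue black green red / green red blue black yellow / red black green yellow blue / black yellow red blue green / blue green yellow red black

At row 1, column 1: row 1 has {red,blue,green,black}; column 1 has {red,blue}; the diagonal has {blue,green}; that leaves yellow.
At row 3, column 2: row 3 has {red,blue,green}; column 2 has {blue,green,yellow}; that leaves black.
At row 3, column 4: row 3 has {red,blue,green,black}; column 4 has {red,blue,green}; that leaves yellow.
At row 5, column 3: row 5 has {red,blue,green}; column 3 has {red,green,black}; that leaves yellow.
At row 5, column 5: row 5 has {red,blue,green,yellow}; column 5 has {red,blue}; the diagonal has {blue,green,yellow}; that leaves black.
At row 2, column 2: row 2 is empty so far; column 2 has {blue,green,yellow,black}; the diagonal has {blue,green,yellow,black}; that leaves red.
At row 2, column 3: row 2 has {red}; column 3 has {red,green,yellow,black}; that leaves blue.
At row 2, column 4: row 2 has {red,blue}; column 4 has {red,blue,green,yellow}; that leaves black.
At row 4, column 5: row 4 has {red,blue,yellow}; column 5 has {red,blue,black}; that leaves green.
At row 2, column 1: row 2 has {red,blue,black}; column 1 has {red,blue,yellow}; that leaves green.
At row 2, column 5: row 2 has {red,blue,green,black}; column 5 has {red,blue,green,black}; that leaves yellow.
At row 4, column 1: row 4 has {red,blue,green,yellow}; column 1 has {red,blue,green,yellow}; that leaves black.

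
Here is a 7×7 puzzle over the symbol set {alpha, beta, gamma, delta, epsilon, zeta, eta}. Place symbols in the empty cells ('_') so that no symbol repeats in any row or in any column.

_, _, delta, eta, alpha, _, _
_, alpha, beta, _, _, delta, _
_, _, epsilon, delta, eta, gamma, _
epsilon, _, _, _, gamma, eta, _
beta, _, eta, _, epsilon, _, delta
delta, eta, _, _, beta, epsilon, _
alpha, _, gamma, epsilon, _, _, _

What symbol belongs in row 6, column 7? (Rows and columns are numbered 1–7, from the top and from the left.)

gamma

(r2,c5): row 2 has {alpha,beta,delta}; column 5 has {alpha,beta,gamma,epsilon,eta}, so it must be zeta.
(r3,c1): row 3 has {gamma,delta,epsilon,eta}; column 1 has {alpha,beta,delta,epsilon}, so it must be zeta.
(r3,c2): row 3 has {gamma,delta,epsilon,zeta,eta}; column 2 has {alpha,eta}, so it must be beta.
(r3,c7): row 3 has {beta,gamma,delta,epsilon,zeta,eta}; column 7 has {delta}, so it must be alpha.
(r7,c5): row 7 has {alpha,gamma,epsilon}; column 5 has {alpha,beta,gamma,epsilon,zeta,eta}, so it must be delta.
(r1,c1): row 1 has {alpha,delta,eta}; column 1 has {alpha,beta,delta,epsilon,zeta}, so it must be gamma.
(r2,c1): row 2 has {alpha,beta,delta,zeta}; column 1 has {alpha,beta,gamma,delta,epsilon,zeta}, so it must be eta.
(r2,c4): row 2 has {alpha,beta,delta,zeta,eta}; column 4 has {delta,epsilon,eta}, so it must be gamma.
(r2,c7): row 2 has {alpha,beta,gamma,delta,zeta,eta}; column 7 has {alpha,delta}, so it must be epsilon.
(r7,c2): row 7 has {alpha,gamma,delta,epsilon}; column 2 has {alpha,beta,eta}, so it must be zeta.
(r7,c6): row 7 has {alpha,gamma,delta,epsilon,zeta}; column 6 has {gamma,delta,epsilon,eta}, so it must be beta.
(r7,c7): row 7 has {alpha,beta,gamma,delta,epsilon,zeta}; column 7 has {alpha,delta,epsilon}, so it must be eta.
(r1,c2): row 1 has {alpha,gamma,delta,eta}; column 2 has {alpha,beta,zeta,eta}, so it must be epsilon.
(r1,c6): row 1 has {alpha,gamma,delta,epsilon,eta}; column 6 has {beta,gamma,delta,epsilon,eta}, so it must be zeta.
(r1,c7): row 1 has {alpha,gamma,delta,epsilon,zeta,eta}; column 7 has {alpha,delta,epsilon,eta}, so it must be beta.
(r4,c2): row 4 has {gamma,epsilon,eta}; column 2 has {alpha,beta,epsilon,zeta,eta}, so it must be delta.
(r4,c7): row 4 has {gamma,delta,epsilon,eta}; column 7 has {alpha,beta,delta,epsilon,eta}, so it must be zeta.
(r5,c2): row 5 has {beta,delta,epsilon,eta}; column 2 has {alpha,beta,delta,epsilon,zeta,eta}, so it must be gamma.
(r5,c6): row 5 has {beta,gamma,delta,epsilon,eta}; column 6 has {beta,gamma,delta,epsilon,zeta,eta}, so it must be alpha.
(r6,c7): row 6 has {beta,delta,epsilon,eta}; column 7 has {alpha,beta,delta,epsilon,zeta,eta}, so it must be gamma.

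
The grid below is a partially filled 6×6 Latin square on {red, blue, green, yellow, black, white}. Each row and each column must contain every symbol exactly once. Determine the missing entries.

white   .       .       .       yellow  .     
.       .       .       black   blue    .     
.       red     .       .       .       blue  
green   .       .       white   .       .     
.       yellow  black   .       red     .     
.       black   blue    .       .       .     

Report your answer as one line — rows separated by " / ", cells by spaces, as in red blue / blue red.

(r4,c2) = blue
(r4,c5) = black
(r5,c1) = blue
(r5,c4) = green
(r5,c6) = white
(r1,c2) = green
(r1,c3) = red
(r1,c4) = blue
(r1,c6) = black
(r2,c2) = white
(r3,c4) = yellow
(r4,c3) = yellow
(r4,c6) = red
(r6,c4) = red
(r2,c3) = green
(r2,c6) = yellow
(r3,c1) = black
(r3,c3) = white
(r3,c5) = green
(r6,c1) = yellow
(r6,c5) = white
(r6,c6) = green
(r2,c1) = red

white green red blue yellow black / red white green black blue yellow / black red white yellow green blue / green blue yellow white black red / blue yellow black green red white / yellow black blue red white green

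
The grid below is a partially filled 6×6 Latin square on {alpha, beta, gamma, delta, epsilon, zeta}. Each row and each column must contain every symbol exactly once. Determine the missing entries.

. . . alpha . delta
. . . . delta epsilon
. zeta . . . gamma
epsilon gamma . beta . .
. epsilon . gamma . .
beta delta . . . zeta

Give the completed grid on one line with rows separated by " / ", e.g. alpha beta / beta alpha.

zeta beta gamma alpha epsilon delta / gamma alpha beta zeta delta epsilon / alpha zeta epsilon delta beta gamma / epsilon gamma delta beta zeta alpha / delta epsilon zeta gamma alpha beta / beta delta alpha epsilon gamma zeta

row 1 has {alpha,delta}; column 2 has {gamma,delta,epsilon,zeta} — only beta is left for (r1,c2).
row 2 has {delta,epsilon}; column 2 has {beta,gamma,delta,epsilon,zeta} — only alpha is left for (r2,c2).
row 2 has {alpha,delta,epsilon}; column 4 has {alpha,beta,gamma} — only zeta is left for (r2,c4).
row 4 has {beta,gamma,epsilon}; column 6 has {gamma,delta,epsilon,zeta} — only alpha is left for (r4,c6).
row 5 has {gamma,epsilon}; column 6 has {alpha,gamma,delta,epsilon,zeta} — only beta is left for (r5,c6).
row 6 has {beta,delta,zeta}; column 4 has {alpha,beta,gamma,zeta} — only epsilon is left for (r6,c4).
row 2 has {alpha,delta,epsilon,zeta}; column 1 has {beta,epsilon} — only gamma is left for (r2,c1).
row 2 has {alpha,gamma,delta,epsilon,zeta}; column 3 is empty so far — only beta is left for (r2,c3).
row 3 has {gamma,zeta}; column 4 has {alpha,beta,gamma,epsilon,zeta} — only delta is left for (r3,c4).
row 4 has {alpha,beta,gamma,epsilon}; column 5 has {delta} — only zeta is left for (r4,c5).
row 5 has {beta,gamma,epsilon}; column 5 has {delta,zeta} — only alpha is left for (r5,c5).
row 6 has {beta,delta,epsilon,zeta}; column 5 has {alpha,delta,zeta} — only gamma is left for (r6,c5).
row 1 has {alpha,beta,delta}; column 1 has {beta,gamma,epsilon} — only zeta is left for (r1,c1).
row 1 has {alpha,beta,delta,zeta}; column 5 has {alpha,gamma,delta,zeta} — only epsilon is left for (r1,c5).
row 3 has {gamma,delta,zeta}; column 1 has {beta,gamma,epsilon,zeta} — only alpha is left for (r3,c1).
row 3 has {alpha,gamma,delta,zeta}; column 3 has {beta} — only epsilon is left for (r3,c3).
row 3 has {alpha,gamma,delta,epsilon,zeta}; column 5 has {alpha,gamma,delta,epsilon,zeta} — only beta is left for (r3,c5).
row 4 has {alpha,beta,gamma,epsilon,zeta}; column 3 has {beta,epsilon} — only delta is left for (r4,c3).
row 5 has {alpha,beta,gamma,epsilon}; column 1 has {alpha,beta,gamma,epsilon,zeta} — only delta is left for (r5,c1).
row 5 has {alpha,beta,gamma,delta,epsilon}; column 3 has {beta,delta,epsilon} — only zeta is left for (r5,c3).
row 6 has {beta,gamma,delta,epsilon,zeta}; column 3 has {beta,delta,epsilon,zeta} — only alpha is left for (r6,c3).
row 1 has {alpha,beta,delta,epsilon,zeta}; column 3 has {alpha,beta,delta,epsilon,zeta} — only gamma is left for (r1,c3).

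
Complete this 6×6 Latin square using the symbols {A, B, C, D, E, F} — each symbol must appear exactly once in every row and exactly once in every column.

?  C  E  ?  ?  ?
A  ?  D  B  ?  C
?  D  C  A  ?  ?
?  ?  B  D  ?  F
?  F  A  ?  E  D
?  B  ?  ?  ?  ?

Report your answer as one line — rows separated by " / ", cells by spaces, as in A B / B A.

(r1,c4) = F
(r2,c2) = E
(r2,c5) = F
(r3,c5) = B
(r3,c6) = E
(r4,c2) = A
(r4,c5) = C
(r5,c4) = C
(r6,c3) = F
(r6,c4) = E
(r6,c6) = A
(r1,c6) = B
(r3,c1) = F
(r4,c1) = E
(r5,c1) = B
(r6,c5) = D
(r1,c1) = D
(r1,c5) = A
(r6,c1) = C

D C E F A B / A E D B F C / F D C A B E / E A B D C F / B F A C E D / C B F E D A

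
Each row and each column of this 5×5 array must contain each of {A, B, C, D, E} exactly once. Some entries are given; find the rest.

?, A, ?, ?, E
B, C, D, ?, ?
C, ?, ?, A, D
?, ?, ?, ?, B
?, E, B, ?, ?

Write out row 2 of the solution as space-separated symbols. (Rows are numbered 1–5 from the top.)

B C D E A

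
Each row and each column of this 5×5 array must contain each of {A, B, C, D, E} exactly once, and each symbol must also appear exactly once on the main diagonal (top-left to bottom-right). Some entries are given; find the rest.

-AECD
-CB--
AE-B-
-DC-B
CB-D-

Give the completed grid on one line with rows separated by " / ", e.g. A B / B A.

Cell (r1,c1): row 1 has {A,C,D,E}; column 1 has {A,C}; the diagonal has {C} → B.
Cell (r3,c3): row 3 has {A,B,E}; column 3 has {B,C,E}; the diagonal has {B,C} → D.
Cell (r3,c5): row 3 has {A,B,D,E}; column 5 has {B,D} → C.
Cell (r4,c1): row 4 has {B,C,D}; column 1 has {A,B,C} → E.
Cell (r4,c4): row 4 has {B,C,D,E}; column 4 has {B,C,D}; the diagonal has {B,C,D} → A.
Cell (r5,c3): row 5 has {B,C,D}; column 3 has {B,C,D,E} → A.
Cell (r5,c5): row 5 has {A,B,C,D}; column 5 has {B,C,D}; the diagonal has {A,B,C,D} → E.
Cell (r2,c1): row 2 has {B,C}; column 1 has {A,B,C,E} → D.
Cell (r2,c4): row 2 has {B,C,D}; column 4 has {A,B,C,D} → E.
Cell (r2,c5): row 2 has {B,C,D,E}; column 5 has {B,C,D,E} → A.

B A E C D / D C B E A / A E D B C / E D C A B / C B A D E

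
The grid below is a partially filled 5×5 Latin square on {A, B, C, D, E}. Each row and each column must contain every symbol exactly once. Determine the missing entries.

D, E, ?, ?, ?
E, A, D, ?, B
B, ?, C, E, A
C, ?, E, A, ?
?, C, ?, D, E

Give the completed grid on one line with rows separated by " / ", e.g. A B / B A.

D E A B C / E A D C B / B D C E A / C B E A D / A C B D E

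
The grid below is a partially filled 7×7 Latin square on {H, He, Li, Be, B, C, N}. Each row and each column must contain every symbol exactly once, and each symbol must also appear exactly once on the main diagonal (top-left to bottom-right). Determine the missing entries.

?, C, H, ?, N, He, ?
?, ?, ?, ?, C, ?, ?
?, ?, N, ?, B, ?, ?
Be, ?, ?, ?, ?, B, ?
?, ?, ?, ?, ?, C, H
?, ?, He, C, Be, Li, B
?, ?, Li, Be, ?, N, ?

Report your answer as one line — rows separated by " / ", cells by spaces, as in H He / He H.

B C H Li N He Be / Li Be B N C H He / C H N He B Be Li / Be He C H Li B N / N Li Be B He C H / H N He C Be Li B / He B Li Be H N C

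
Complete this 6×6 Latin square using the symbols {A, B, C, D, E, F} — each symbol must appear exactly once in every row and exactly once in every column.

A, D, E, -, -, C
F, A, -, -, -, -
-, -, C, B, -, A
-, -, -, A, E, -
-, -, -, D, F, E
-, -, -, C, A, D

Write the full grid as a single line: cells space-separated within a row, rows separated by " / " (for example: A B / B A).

Cell (r1,c4): row 1 has {A,C,D,E}; column 4 has {A,B,C,D} → F.
Cell (r1,c5): row 1 has {A,C,D,E,F}; column 5 has {A,E,F} → B.
Cell (r2,c4): row 2 has {A,F}; column 4 has {A,B,C,D,F} → E.
Cell (r2,c6): row 2 has {A,E,F}; column 6 has {A,C,D,E} → B.
Cell (r3,c5): row 3 has {A,B,C}; column 5 has {A,B,E,F} → D.
Cell (r4,c6): row 4 has {A,E}; column 6 has {A,B,C,D,E} → F.
Cell (r2,c3): row 2 has {A,B,E,F}; column 3 has {C,E} → D.
Cell (r2,c5): row 2 has {A,B,D,E,F}; column 5 has {A,B,D,E,F} → C.
Cell (r3,c1): row 3 has {A,B,C,D}; column 1 has {A,F} → E.
Cell (r3,c2): row 3 has {A,B,C,D,E}; column 2 has {A,D} → F.
Cell (r4,c3): row 4 has {A,E,F}; column 3 has {C,D,E} → B.
Cell (r5,c3): row 5 has {D,E,F}; column 3 has {B,C,D,E} → A.
Cell (r6,c1): row 6 has {A,C,D}; column 1 has {A,E,F} → B.
Cell (r6,c2): row 6 has {A,B,C,D}; column 2 has {A,D,F} → E.
Cell (r6,c3): row 6 has {A,B,C,D,E}; column 3 has {A,B,C,D,E} → F.
Cell (r4,c2): row 4 has {A,B,E,F}; column 2 has {A,D,E,F} → C.
Cell (r5,c1): row 5 has {A,D,E,F}; column 1 has {A,B,E,F} → C.
Cell (r5,c2): row 5 has {A,C,D,E,F}; column 2 has {A,C,D,E,F} → B.
Cell (r4,c1): row 4 has {A,B,C,E,F}; column 1 has {A,B,C,E,F} → D.

A D E F B C / F A D E C B / E F C B D A / D C B A E F / C B A D F E / B E F C A D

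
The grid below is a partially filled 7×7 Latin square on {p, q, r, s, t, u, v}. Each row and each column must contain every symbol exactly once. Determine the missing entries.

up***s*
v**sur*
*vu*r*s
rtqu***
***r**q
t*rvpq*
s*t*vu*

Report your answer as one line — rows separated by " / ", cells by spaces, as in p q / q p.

(r1,c3) = v
(r2,c2) = q
(r2,c3) = p
(r2,c7) = t
(r4,c5) = s
(r5,c1) = p
(r5,c3) = s
(r5,c5) = t
(r5,c6) = v
(r6,c7) = u
(r7,c2) = r
(r7,c7) = p
(r1,c5) = q
(r1,c7) = r
(r3,c1) = q
(r4,c6) = p
(r4,c7) = v
(r5,c2) = u
(r6,c2) = s
(r7,c4) = q
(r1,c4) = t
(r3,c4) = p
(r3,c6) = t

u p v t q s r / v q p s u r t / q v u p r t s / r t q u s p v / p u s r t v q / t s r v p q u / s r t q v u p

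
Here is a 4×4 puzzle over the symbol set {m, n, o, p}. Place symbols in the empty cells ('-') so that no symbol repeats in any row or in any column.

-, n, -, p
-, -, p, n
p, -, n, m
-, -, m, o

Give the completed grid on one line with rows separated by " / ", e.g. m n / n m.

m n o p / o m p n / p o n m / n p m o

(r1,c3) = o
(r3,c2) = o
(r4,c1) = n
(r4,c2) = p
(r1,c1) = m
(r2,c1) = o
(r2,c2) = m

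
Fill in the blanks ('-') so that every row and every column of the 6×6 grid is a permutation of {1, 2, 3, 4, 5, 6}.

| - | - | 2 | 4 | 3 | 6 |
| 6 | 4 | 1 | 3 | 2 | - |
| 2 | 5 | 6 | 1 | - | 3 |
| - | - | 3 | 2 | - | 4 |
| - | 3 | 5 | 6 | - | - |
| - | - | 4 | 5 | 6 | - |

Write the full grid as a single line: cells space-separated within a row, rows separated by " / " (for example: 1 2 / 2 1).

5 1 2 4 3 6 / 6 4 1 3 2 5 / 2 5 6 1 4 3 / 1 6 3 2 5 4 / 4 3 5 6 1 2 / 3 2 4 5 6 1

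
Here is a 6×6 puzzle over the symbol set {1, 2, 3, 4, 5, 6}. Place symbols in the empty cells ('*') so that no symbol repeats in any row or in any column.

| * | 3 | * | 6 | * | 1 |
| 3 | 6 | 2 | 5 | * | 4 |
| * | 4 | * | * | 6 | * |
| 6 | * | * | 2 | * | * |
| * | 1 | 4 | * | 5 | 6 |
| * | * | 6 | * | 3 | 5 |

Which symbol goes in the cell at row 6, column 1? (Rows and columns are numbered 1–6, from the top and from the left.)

1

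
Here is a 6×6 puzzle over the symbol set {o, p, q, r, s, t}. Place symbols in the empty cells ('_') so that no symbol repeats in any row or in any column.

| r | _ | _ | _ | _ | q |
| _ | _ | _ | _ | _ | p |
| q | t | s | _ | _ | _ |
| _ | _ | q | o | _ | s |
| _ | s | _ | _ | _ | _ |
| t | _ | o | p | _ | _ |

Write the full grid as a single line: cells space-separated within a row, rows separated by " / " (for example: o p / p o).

r p t s o q / s o r t q p / q t s r p o / p r q o t s / o s p q r t / t q o p s r

Cell (r3,c4): row 3 has {q,s,t}; column 4 has {o,p} → r.
Cell (r3,c6): row 3 has {q,r,s,t}; column 6 has {p,q,s} → o.
Cell (r4,c1): row 4 has {o,q,s}; column 1 has {q,r,t} → p.
Cell (r4,c2): row 4 has {o,p,q,s}; column 2 has {s,t} → r.
Cell (r4,c5): row 4 has {o,p,q,r,s}; column 5 is empty so far → t.
Cell (r5,c1): row 5 has {s}; column 1 has {p,q,r,t} → o.
Cell (r6,c2): row 6 has {o,p,t}; column 2 has {r,s,t} → q.
Cell (r6,c6): row 6 has {o,p,q,t}; column 6 has {o,p,q,s} → r.
Cell (r2,c1): row 2 has {p}; column 1 has {o,p,q,r,t} → s.
Cell (r2,c2): row 2 has {p,s}; column 2 has {q,r,s,t} → o.
Cell (r3,c5): row 3 has {o,q,r,s,t}; column 5 has {t} → p.
Cell (r5,c6): row 5 has {o,s}; column 6 has {o,p,q,r,s} → t.
Cell (r6,c5): row 6 has {o,p,q,r,t}; column 5 has {p,t} → s.
Cell (r1,c2): row 1 has {q,r}; column 2 has {o,q,r,s,t} → p.
Cell (r1,c3): row 1 has {p,q,r}; column 3 has {o,q,s} → t.
Cell (r1,c4): row 1 has {p,q,r,t}; column 4 has {o,p,r} → s.
Cell (r1,c5): row 1 has {p,q,r,s,t}; column 5 has {p,s,t} → o.
Cell (r2,c3): row 2 has {o,p,s}; column 3 has {o,q,s,t} → r.
Cell (r2,c5): row 2 has {o,p,r,s}; column 5 has {o,p,s,t} → q.
Cell (r5,c3): row 5 has {o,s,t}; column 3 has {o,q,r,s,t} → p.
Cell (r5,c4): row 5 has {o,p,s,t}; column 4 has {o,p,r,s} → q.
Cell (r5,c5): row 5 has {o,p,q,s,t}; column 5 has {o,p,q,s,t} → r.
Cell (r2,c4): row 2 has {o,p,q,r,s}; column 4 has {o,p,q,r,s} → t.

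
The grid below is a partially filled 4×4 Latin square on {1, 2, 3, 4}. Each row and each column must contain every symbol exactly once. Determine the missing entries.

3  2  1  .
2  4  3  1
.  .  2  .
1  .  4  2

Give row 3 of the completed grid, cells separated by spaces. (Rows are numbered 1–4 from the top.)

4 1 2 3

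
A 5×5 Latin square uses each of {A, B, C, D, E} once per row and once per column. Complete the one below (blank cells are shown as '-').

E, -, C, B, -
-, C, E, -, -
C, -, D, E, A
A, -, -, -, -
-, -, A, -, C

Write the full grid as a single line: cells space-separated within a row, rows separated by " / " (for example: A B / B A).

Cell (r1,c5): row 1 has {B,C,E}; column 5 has {A,C} → D.
Cell (r2,c5): row 2 has {C,E}; column 5 has {A,C,D} → B.
Cell (r3,c2): row 3 has {A,C,D,E}; column 2 has {C} → B.
Cell (r4,c3): row 4 has {A}; column 3 has {A,C,D,E} → B.
Cell (r4,c5): row 4 has {A,B}; column 5 has {A,B,C,D} → E.
Cell (r5,c4): row 5 has {A,C}; column 4 has {B,E} → D.
Cell (r1,c2): row 1 has {B,C,D,E}; column 2 has {B,C} → A.
Cell (r2,c1): row 2 has {B,C,E}; column 1 has {A,C,E} → D.
Cell (r2,c4): row 2 has {B,C,D,E}; column 4 has {B,D,E} → A.
Cell (r4,c2): row 4 has {A,B,E}; column 2 has {A,B,C} → D.
Cell (r4,c4): row 4 has {A,B,D,E}; column 4 has {A,B,D,E} → C.
Cell (r5,c1): row 5 has {A,C,D}; column 1 has {A,C,D,E} → B.
Cell (r5,c2): row 5 has {A,B,C,D}; column 2 has {A,B,C,D} → E.

E A C B D / D C E A B / C B D E A / A D B C E / B E A D C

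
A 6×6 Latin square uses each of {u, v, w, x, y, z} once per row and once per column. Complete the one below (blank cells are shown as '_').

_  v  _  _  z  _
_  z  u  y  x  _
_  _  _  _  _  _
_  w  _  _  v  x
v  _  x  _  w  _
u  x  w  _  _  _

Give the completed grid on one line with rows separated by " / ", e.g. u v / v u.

x v y w z u / w z u y x v / z y v x u w / y w z u v x / v u x z w y / u x w v y z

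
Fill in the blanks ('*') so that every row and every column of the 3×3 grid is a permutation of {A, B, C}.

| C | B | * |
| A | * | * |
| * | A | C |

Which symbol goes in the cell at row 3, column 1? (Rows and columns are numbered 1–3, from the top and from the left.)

B

(r1,c3): row 1 has {B,C}; column 3 has {C}, so it must be A.
(r2,c2): row 2 has {A}; column 2 has {A,B}, so it must be C.
(r2,c3): row 2 has {A,C}; column 3 has {A,C}, so it must be B.
(r3,c1): row 3 has {A,C}; column 1 has {A,C}, so it must be B.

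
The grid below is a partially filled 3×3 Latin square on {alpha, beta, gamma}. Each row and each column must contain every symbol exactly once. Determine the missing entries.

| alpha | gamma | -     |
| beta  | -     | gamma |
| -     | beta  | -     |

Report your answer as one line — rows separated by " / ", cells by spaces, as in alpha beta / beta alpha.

At row 1, column 3: row 1 has {alpha,gamma}; column 3 has {gamma}; that leaves beta.
At row 2, column 2: row 2 has {beta,gamma}; column 2 has {beta,gamma}; that leaves alpha.
At row 3, column 1: row 3 has {beta}; column 1 has {alpha,beta}; that leaves gamma.
At row 3, column 3: row 3 has {beta,gamma}; column 3 has {beta,gamma}; that leaves alpha.

alpha gamma beta / beta alpha gamma / gamma beta alpha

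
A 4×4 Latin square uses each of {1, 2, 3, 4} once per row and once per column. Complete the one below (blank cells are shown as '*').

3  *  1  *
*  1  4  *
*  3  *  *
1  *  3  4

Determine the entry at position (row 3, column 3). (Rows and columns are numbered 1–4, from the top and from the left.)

2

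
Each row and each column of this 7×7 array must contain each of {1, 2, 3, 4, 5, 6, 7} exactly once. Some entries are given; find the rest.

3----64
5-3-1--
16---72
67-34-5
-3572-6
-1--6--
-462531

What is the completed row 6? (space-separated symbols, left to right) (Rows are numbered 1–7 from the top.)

2 1 7 4 6 5 3

(r1,c5): row 1 has {3,4,6}; column 5 has {1,2,4,5,6}, so it must be 7.
(r2,c2): row 2 has {1,3,5}; column 2 has {1,3,4,6,7}, so it must be 2.
(r2,c6): row 2 has {1,2,3,5}; column 6 has {3,6,7}, so it must be 4.
(r2,c7): row 2 has {1,2,3,4,5}; column 7 has {1,2,4,5,6}, so it must be 7.
(r3,c3): row 3 has {1,2,6,7}; column 3 has {3,5,6}, so it must be 4.
(r3,c4): row 3 has {1,2,4,6,7}; column 4 has {2,3,7}, so it must be 5.
(r3,c5): row 3 has {1,2,4,5,6,7}; column 5 has {1,2,4,5,6,7}, so it must be 3.
(r5,c1): row 5 has {2,3,5,6,7}; column 1 has {1,3,5,6}, so it must be 4.
(r5,c6): row 5 has {2,3,4,5,6,7}; column 6 has {3,4,6,7}, so it must be 1.
(r6,c4): row 6 has {1,6}; column 4 has {2,3,5,7}, so it must be 4.
(r6,c7): row 6 has {1,4,6}; column 7 has {1,2,4,5,6,7}, so it must be 3.
(r7,c1): row 7 has {1,2,3,4,5,6}; column 1 has {1,3,4,5,6}, so it must be 7.
(r1,c2): row 1 has {3,4,6,7}; column 2 has {1,2,3,4,6,7}, so it must be 5.
(r1,c4): row 1 has {3,4,5,6,7}; column 4 has {2,3,4,5,7}, so it must be 1.
(r2,c4): row 2 has {1,2,3,4,5,7}; column 4 has {1,2,3,4,5,7}, so it must be 6.
(r4,c6): row 4 has {3,4,5,6,7}; column 6 has {1,3,4,6,7}, so it must be 2.
(r6,c1): row 6 has {1,3,4,6}; column 1 has {1,3,4,5,6,7}, so it must be 2.
(r6,c3): row 6 has {1,2,3,4,6}; column 3 has {3,4,5,6}, so it must be 7.
(r6,c6): row 6 has {1,2,3,4,6,7}; column 6 has {1,2,3,4,6,7}, so it must be 5.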